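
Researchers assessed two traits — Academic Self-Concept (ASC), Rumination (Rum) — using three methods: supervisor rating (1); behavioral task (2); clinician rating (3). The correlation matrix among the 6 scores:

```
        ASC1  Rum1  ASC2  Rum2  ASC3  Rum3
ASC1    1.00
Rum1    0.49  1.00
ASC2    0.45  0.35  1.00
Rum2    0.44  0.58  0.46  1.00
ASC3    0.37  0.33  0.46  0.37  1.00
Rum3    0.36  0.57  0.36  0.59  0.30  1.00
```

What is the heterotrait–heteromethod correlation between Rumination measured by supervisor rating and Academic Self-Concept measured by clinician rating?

Different traits and methods: r(Rum1, ASC3) = 0.33.

0.33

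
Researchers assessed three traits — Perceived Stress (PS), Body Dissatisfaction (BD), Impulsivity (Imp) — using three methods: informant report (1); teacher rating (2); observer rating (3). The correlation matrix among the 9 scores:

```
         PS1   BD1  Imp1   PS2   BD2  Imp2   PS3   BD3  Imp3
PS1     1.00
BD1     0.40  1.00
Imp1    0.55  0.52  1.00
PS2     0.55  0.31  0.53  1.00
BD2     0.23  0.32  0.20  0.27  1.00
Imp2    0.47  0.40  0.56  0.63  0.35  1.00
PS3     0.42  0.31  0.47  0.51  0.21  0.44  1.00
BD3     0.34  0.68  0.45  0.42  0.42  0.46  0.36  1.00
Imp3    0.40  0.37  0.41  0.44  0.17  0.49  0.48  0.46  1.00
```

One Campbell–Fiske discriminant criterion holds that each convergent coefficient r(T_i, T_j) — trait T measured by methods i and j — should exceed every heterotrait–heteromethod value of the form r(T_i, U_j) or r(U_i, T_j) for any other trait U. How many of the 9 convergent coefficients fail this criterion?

Convergent coefficients and their comparison sets:
PS (methods 1·2): 0.55 vs {0.23, 0.31, 0.47, 0.53} → pass.
PS (methods 1·3): 0.42 vs {0.34, 0.31, 0.40, 0.47} → fail.
PS (methods 2·3): 0.51 vs {0.42, 0.21, 0.44, 0.44} → pass.
BD (methods 1·2): 0.32 vs {0.31, 0.23, 0.40, 0.20} → fail.
BD (methods 1·3): 0.68 vs {0.31, 0.34, 0.37, 0.45} → pass.
BD (methods 2·3): 0.42 vs {0.21, 0.42, 0.17, 0.46} → fail.
Imp (methods 1·2): 0.56 vs {0.53, 0.47, 0.20, 0.40} → pass.
Imp (methods 1·3): 0.41 vs {0.47, 0.40, 0.45, 0.37} → fail.
Imp (methods 2·3): 0.49 vs {0.44, 0.44, 0.46, 0.17} → pass.
4 of 9 fail.

4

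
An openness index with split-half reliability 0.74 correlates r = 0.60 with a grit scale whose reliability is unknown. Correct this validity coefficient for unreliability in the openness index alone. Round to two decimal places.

Single correction: r_c = r_obs / √r_xx = 0.60 / √0.74 = 0.60 / 0.8602 ≈ 0.70.

0.70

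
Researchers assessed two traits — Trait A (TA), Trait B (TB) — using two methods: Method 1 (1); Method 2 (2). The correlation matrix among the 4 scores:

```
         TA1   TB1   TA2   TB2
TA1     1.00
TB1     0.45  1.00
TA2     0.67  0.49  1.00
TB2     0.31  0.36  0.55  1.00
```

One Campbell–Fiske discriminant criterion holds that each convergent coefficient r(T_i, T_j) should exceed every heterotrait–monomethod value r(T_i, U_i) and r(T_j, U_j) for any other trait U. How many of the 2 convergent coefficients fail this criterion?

1

Checking each validity diagonal entry against its comparison values:
TA (methods 1·2): 0.67 vs {0.45, 0.55} → pass.
TB (methods 1·2): 0.36 vs {0.45, 0.55} → fail.
1 of 2 fail.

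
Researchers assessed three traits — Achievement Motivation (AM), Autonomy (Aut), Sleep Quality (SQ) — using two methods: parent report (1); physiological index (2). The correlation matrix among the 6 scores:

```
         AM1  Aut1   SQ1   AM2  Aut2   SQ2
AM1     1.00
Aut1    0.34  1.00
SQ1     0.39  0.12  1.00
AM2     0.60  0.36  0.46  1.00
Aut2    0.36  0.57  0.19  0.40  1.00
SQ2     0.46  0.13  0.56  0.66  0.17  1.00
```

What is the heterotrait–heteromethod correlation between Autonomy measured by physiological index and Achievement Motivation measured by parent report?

Different traits and methods: r(Aut2, AM1) = 0.36.

0.36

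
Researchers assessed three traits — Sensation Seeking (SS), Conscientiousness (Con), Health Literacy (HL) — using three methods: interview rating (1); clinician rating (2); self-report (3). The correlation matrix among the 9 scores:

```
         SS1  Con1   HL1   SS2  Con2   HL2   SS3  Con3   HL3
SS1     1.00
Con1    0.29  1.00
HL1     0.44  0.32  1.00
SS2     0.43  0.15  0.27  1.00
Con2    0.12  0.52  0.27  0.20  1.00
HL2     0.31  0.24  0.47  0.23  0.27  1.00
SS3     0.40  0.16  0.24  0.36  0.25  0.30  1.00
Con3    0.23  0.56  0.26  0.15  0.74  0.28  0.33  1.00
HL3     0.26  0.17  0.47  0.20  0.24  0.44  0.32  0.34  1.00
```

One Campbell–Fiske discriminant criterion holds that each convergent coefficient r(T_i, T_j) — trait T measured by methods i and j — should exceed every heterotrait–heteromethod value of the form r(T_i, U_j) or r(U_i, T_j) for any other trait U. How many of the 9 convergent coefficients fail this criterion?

0

Checking each validity diagonal entry against its comparison values:
SS (methods 1·2): 0.43 vs {0.12, 0.15, 0.31, 0.27} → pass.
SS (methods 1·3): 0.40 vs {0.23, 0.16, 0.26, 0.24} → pass.
SS (methods 2·3): 0.36 vs {0.15, 0.25, 0.20, 0.30} → pass.
Con (methods 1·2): 0.52 vs {0.15, 0.12, 0.24, 0.27} → pass.
Con (methods 1·3): 0.56 vs {0.16, 0.23, 0.17, 0.26} → pass.
Con (methods 2·3): 0.74 vs {0.25, 0.15, 0.24, 0.28} → pass.
HL (methods 1·2): 0.47 vs {0.27, 0.31, 0.27, 0.24} → pass.
HL (methods 1·3): 0.47 vs {0.24, 0.26, 0.26, 0.17} → pass.
HL (methods 2·3): 0.44 vs {0.30, 0.20, 0.28, 0.24} → pass.
0 of 9 fail.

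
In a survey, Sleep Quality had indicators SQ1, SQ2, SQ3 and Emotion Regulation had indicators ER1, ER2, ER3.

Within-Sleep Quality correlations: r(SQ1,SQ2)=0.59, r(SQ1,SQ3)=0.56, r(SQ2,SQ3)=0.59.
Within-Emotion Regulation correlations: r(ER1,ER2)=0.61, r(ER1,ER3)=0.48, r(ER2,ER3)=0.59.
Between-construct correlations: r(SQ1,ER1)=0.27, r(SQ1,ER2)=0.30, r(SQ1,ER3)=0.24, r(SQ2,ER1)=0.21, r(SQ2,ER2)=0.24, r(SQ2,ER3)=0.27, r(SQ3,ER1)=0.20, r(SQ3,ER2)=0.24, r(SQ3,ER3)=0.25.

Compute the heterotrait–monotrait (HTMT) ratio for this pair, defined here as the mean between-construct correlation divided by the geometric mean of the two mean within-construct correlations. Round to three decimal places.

Between-construct mean = 2.22/9 = 0.2467.
Mean within-SQ = 1.74/3 = 0.5800; mean within-ER = 1.68/3 = 0.5600.
Geometric mean = √(0.5800 × 0.5600) = 0.5699.
HTMT = 0.2467 / 0.5699 = 0.433.

0.433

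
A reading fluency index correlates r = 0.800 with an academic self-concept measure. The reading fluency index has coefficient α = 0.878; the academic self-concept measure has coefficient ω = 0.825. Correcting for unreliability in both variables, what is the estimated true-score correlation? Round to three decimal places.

r_true = r_obs / √(r_xx · r_yy) = 0.800 / √(0.878 × 0.825) = 0.800 / √0.724350 = 0.800 / 0.8511 ≈ 0.940.

0.940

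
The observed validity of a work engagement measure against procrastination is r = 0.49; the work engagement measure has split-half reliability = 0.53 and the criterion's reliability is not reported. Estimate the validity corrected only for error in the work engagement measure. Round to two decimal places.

0.67

Single correction: r_c = r_obs / √r_xx = 0.49 / √0.53 = 0.49 / 0.7280 ≈ 0.67.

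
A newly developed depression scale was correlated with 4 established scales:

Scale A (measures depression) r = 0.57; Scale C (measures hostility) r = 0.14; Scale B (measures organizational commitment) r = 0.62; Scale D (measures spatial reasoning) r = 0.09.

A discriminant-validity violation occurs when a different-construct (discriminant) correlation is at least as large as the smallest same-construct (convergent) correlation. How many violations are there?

Convergent (same construct = depression): Scale A.
Smallest convergent = 0.57. Discriminant values: 0.14, 0.62, 0.09; count ≥ 0.57 → 1.

1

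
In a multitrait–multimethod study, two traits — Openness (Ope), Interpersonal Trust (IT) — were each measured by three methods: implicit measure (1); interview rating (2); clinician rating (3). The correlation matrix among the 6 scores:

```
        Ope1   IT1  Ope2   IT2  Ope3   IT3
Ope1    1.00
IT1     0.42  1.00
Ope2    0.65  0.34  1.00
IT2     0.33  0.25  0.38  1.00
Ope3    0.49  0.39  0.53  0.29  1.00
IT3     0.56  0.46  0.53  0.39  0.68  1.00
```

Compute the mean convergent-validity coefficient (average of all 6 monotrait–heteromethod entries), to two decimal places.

Convergent values: 0.65, 0.49, 0.53, 0.25, 0.46, 0.39; mean = 2.77/6 = 0.46.

0.46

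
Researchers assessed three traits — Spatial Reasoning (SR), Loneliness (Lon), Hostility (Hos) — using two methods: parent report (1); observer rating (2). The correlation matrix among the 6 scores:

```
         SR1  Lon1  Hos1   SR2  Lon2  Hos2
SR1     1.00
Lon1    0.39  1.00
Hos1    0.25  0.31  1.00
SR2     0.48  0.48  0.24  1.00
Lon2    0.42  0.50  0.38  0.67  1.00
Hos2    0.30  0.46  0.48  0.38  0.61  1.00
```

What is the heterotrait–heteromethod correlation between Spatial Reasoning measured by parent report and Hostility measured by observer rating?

0.30

Different traits and methods: r(SR1, Hos2) = 0.30.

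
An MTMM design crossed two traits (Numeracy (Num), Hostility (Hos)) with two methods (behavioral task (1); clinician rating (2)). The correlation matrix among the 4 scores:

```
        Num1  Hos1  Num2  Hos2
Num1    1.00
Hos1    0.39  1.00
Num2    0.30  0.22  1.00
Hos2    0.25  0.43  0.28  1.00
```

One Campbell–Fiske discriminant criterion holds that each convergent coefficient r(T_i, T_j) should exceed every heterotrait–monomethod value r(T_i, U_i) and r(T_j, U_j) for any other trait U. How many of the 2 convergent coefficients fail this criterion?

1

Convergent coefficients and their comparison sets:
Num (methods 1·2): 0.30 vs {0.39, 0.28} → fail.
Hos (methods 1·2): 0.43 vs {0.39, 0.28} → pass.
1 of 2 fail.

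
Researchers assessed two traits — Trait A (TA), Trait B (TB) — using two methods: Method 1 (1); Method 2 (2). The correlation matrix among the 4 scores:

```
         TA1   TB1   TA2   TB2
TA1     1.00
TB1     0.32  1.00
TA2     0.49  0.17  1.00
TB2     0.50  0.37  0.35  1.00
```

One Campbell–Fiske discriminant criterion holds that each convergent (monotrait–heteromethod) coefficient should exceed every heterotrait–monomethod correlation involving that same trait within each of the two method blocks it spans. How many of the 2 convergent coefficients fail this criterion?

Each convergent coefficient versus the relevant comparison correlations:
TA (methods 1·2): 0.49 vs {0.32, 0.35} → pass.
TB (methods 1·2): 0.37 vs {0.32, 0.35} → pass.
0 of 2 fail.

0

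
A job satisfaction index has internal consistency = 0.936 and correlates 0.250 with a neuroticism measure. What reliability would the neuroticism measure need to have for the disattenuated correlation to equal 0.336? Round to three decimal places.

0.591

r_true = r_obs / √(r_xx · r_yy) ⇒ 0.336 = 0.250 / √(0.936 · r_yy).
√(0.936 · r_yy) = 0.250 / 0.336 = 0.7440; 0.936 · r_yy = 0.5535; r_yy = 0.5535 / 0.936 ≈ 0.591.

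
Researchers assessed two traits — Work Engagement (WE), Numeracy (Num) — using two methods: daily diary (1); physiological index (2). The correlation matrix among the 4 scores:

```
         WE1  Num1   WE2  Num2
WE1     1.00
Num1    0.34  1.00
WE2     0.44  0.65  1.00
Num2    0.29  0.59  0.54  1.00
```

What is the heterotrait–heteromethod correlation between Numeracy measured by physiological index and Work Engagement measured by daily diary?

Different traits and methods: r(Num2, WE1) = 0.29.

0.29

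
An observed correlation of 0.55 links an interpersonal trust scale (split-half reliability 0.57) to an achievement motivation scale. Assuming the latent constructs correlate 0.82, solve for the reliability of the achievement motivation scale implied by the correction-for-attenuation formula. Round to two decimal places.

r_true = r_obs / √(r_xx · r_yy) ⇒ 0.82 = 0.55 / √(0.57 · r_yy).
√(0.57 · r_yy) = 0.55 / 0.82 = 0.6707; 0.57 · r_yy = 0.4498; r_yy = 0.4498 / 0.57 ≈ 0.79.

0.79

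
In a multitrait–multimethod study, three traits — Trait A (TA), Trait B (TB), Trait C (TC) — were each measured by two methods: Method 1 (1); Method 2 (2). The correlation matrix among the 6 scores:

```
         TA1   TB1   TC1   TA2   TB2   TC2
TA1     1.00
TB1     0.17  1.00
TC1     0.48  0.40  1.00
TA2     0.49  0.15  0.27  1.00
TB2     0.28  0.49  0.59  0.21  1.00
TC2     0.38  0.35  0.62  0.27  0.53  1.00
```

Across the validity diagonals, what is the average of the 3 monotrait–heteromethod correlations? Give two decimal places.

Convergent values: 0.49, 0.49, 0.62; mean = 1.60/3 = 0.53.

0.53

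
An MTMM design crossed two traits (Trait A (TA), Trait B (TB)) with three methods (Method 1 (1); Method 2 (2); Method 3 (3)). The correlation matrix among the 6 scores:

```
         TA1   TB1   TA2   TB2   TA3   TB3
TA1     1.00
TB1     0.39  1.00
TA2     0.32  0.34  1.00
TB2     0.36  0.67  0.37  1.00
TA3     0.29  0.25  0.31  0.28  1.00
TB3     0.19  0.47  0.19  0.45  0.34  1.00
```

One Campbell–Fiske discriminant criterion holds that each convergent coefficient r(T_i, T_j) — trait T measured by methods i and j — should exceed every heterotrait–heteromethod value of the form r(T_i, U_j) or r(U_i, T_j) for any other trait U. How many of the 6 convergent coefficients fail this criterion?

Checking each validity diagonal entry against its comparison values:
TA (methods 1·2): 0.32 vs {0.36, 0.34} → fail.
TA (methods 1·3): 0.29 vs {0.19, 0.25} → pass.
TA (methods 2·3): 0.31 vs {0.19, 0.28} → pass.
TB (methods 1·2): 0.67 vs {0.34, 0.36} → pass.
TB (methods 1·3): 0.47 vs {0.25, 0.19} → pass.
TB (methods 2·3): 0.45 vs {0.28, 0.19} → pass.
1 of 6 fail.

1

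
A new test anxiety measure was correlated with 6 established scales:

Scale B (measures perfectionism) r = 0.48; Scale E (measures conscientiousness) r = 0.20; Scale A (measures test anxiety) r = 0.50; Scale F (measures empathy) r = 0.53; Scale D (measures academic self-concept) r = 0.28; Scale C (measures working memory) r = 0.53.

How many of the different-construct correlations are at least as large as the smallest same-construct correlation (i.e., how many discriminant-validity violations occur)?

Convergent (same construct = test anxiety): Scale A.
Smallest convergent = 0.50. Discriminant values: 0.48, 0.20, 0.53, 0.28, 0.53; count ≥ 0.50 → 2.

2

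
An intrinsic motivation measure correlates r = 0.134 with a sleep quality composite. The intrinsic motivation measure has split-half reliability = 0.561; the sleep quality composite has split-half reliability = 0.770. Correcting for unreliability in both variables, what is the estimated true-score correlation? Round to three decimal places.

0.204

r_true = r_obs / √(r_xx · r_yy) = 0.134 / √(0.561 × 0.770) = 0.134 / √0.431970 = 0.134 / 0.6572 ≈ 0.204.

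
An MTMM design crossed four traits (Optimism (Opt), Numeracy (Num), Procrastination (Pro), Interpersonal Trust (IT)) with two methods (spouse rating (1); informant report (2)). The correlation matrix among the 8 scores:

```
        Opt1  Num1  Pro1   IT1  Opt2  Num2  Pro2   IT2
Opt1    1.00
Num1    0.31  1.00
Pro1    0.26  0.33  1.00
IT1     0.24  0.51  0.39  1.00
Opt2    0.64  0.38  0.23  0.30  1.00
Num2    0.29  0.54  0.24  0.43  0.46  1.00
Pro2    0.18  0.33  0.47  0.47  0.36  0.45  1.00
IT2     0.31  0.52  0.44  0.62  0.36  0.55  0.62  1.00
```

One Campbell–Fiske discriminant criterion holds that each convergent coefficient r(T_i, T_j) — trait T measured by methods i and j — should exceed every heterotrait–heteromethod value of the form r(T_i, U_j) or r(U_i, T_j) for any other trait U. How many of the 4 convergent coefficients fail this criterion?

Convergent coefficients and their comparison sets:
Opt (methods 1·2): 0.64 vs {0.29, 0.38, 0.18, 0.23, 0.31, 0.30} → pass.
Num (methods 1·2): 0.54 vs {0.38, 0.29, 0.33, 0.24, 0.52, 0.43} → pass.
Pro (methods 1·2): 0.47 vs {0.23, 0.18, 0.24, 0.33, 0.44, 0.47} → fail.
IT (methods 1·2): 0.62 vs {0.30, 0.31, 0.43, 0.52, 0.47, 0.44} → pass.
1 of 4 fail.

1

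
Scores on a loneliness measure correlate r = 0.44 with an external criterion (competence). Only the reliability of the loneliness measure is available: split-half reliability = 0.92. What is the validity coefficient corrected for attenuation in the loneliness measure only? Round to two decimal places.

0.46

Single correction: r_c = r_obs / √r_xx = 0.44 / √0.92 = 0.44 / 0.9592 ≈ 0.46.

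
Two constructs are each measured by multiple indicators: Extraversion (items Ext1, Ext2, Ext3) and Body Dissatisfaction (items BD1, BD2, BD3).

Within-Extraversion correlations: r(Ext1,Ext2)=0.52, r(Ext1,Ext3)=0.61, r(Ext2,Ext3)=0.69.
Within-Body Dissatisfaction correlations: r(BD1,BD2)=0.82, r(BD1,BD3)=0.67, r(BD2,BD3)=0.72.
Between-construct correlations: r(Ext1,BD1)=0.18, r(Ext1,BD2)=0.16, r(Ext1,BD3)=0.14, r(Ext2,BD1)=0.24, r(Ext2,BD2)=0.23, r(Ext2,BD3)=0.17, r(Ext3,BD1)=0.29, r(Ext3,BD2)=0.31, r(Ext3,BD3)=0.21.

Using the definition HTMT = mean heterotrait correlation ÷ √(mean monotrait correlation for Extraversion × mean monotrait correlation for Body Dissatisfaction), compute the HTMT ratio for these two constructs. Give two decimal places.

Mean heterotrait r = 1.93/9 = 0.2144.
Mean within-Ext = 1.82/3 = 0.6067; mean within-BD = 2.21/3 = 0.7367.
Geometric mean = √(0.6067 × 0.7367) = 0.6685.
HTMT = 0.2144 / 0.6685 = 0.32.

0.32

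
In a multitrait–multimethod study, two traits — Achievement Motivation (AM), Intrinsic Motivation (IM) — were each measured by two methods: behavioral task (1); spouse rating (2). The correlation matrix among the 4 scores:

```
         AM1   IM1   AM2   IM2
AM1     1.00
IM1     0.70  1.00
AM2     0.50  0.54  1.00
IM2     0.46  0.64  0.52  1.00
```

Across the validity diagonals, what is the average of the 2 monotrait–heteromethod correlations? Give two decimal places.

Convergent values: 0.50, 0.64; mean = 1.14/2 = 0.57.

0.57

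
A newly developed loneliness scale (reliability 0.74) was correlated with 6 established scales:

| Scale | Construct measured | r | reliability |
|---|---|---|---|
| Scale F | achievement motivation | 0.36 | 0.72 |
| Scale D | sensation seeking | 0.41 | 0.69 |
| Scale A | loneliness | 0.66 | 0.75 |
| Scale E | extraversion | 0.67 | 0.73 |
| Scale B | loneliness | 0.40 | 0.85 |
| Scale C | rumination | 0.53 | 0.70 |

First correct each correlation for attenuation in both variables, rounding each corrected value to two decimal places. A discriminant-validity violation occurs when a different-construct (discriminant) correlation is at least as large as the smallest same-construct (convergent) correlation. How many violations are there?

Disattenuated r (r / √(r_scale · r_new)):
  Scale F (disc): 0.36 / √(0.72·0.74) = 0.49
  Scale D (disc): 0.41 / √(0.69·0.74) = 0.57
  Scale A (conv): 0.66 / √(0.75·0.74) = 0.89
  Scale E (disc): 0.67 / √(0.73·0.74) = 0.91
  Scale B (conv): 0.40 / √(0.85·0.74) = 0.50
  Scale C (disc): 0.53 / √(0.70·0.74) = 0.74
Smallest convergent = 0.50. Discriminant values: 0.49, 0.57, 0.91, 0.74; count ≥ 0.50 → 3.

3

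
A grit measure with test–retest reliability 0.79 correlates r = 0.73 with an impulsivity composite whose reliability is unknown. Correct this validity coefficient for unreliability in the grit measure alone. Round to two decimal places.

Single correction: r_c = r_obs / √r_xx = 0.73 / √0.79 = 0.73 / 0.8888 ≈ 0.82.

0.82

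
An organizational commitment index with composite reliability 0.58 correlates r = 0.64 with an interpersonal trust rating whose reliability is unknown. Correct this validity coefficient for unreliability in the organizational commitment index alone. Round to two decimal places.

Single correction: r_c = r_obs / √r_xx = 0.64 / √0.58 = 0.64 / 0.7616 ≈ 0.84.

0.84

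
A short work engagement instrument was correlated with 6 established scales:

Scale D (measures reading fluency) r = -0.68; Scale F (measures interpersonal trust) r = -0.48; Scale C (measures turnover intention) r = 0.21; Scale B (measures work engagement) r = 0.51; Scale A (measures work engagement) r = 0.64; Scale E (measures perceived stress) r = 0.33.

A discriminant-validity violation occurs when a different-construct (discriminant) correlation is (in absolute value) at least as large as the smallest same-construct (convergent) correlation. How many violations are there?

Convergent (same construct = work engagement): Scale B, Scale A.
Smallest convergent = 0.51. Discriminant |r|: 0.68, 0.48, 0.21, 0.33; count ≥ 0.51 → 1.

1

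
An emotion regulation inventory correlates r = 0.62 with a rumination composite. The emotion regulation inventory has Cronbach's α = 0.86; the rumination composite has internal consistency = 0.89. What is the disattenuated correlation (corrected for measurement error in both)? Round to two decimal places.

0.71

r_true = r_obs / √(r_xx · r_yy) = 0.62 / √(0.86 × 0.89) = 0.62 / √0.7654 = 0.62 / 0.8749 ≈ 0.71.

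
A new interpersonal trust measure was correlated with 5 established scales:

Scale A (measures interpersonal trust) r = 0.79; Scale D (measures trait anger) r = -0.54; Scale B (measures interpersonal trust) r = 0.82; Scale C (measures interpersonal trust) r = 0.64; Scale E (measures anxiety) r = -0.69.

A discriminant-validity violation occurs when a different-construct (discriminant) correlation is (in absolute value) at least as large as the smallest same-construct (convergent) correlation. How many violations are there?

Convergent (same construct = interpersonal trust): Scale A, Scale B, Scale C.
Smallest convergent = 0.64. Discriminant |r|: 0.54, 0.69; count ≥ 0.64 → 1.

1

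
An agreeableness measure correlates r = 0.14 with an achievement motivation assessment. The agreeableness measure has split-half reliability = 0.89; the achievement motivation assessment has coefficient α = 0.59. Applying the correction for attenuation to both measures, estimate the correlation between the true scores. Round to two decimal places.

0.19

r_true = r_obs / √(r_xx · r_yy) = 0.14 / √(0.89 × 0.59) = 0.14 / √0.5251 = 0.14 / 0.7246 ≈ 0.19.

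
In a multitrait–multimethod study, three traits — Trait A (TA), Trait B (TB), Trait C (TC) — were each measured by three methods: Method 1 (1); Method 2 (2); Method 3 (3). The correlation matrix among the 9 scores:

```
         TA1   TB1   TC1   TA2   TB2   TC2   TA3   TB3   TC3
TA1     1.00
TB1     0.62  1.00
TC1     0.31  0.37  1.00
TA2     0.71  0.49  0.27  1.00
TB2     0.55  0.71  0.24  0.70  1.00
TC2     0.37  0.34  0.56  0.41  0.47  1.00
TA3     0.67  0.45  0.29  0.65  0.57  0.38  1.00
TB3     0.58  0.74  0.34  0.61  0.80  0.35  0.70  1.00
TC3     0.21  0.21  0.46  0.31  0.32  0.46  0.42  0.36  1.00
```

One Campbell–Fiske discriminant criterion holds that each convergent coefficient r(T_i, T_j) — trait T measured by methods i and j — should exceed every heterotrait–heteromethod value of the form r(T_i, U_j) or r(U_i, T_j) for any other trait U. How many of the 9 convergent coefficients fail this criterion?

0

Convergent coefficients and their comparison sets:
TA (methods 1·2): 0.71 vs {0.55, 0.49, 0.37, 0.27} → pass.
TA (methods 1·3): 0.67 vs {0.58, 0.45, 0.21, 0.29} → pass.
TA (methods 2·3): 0.65 vs {0.61, 0.57, 0.31, 0.38} → pass.
TB (methods 1·2): 0.71 vs {0.49, 0.55, 0.34, 0.24} → pass.
TB (methods 1·3): 0.74 vs {0.45, 0.58, 0.21, 0.34} → pass.
TB (methods 2·3): 0.80 vs {0.57, 0.61, 0.32, 0.35} → pass.
TC (methods 1·2): 0.56 vs {0.27, 0.37, 0.24, 0.34} → pass.
TC (methods 1·3): 0.46 vs {0.29, 0.21, 0.34, 0.21} → pass.
TC (methods 2·3): 0.46 vs {0.38, 0.31, 0.35, 0.32} → pass.
0 of 9 fail.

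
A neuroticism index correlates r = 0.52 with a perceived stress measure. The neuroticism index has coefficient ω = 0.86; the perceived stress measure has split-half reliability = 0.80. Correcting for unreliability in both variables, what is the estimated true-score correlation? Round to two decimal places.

0.63

r_true = r_obs / √(r_xx · r_yy) = 0.52 / √(0.86 × 0.80) = 0.52 / √0.6880 = 0.52 / 0.8295 ≈ 0.63.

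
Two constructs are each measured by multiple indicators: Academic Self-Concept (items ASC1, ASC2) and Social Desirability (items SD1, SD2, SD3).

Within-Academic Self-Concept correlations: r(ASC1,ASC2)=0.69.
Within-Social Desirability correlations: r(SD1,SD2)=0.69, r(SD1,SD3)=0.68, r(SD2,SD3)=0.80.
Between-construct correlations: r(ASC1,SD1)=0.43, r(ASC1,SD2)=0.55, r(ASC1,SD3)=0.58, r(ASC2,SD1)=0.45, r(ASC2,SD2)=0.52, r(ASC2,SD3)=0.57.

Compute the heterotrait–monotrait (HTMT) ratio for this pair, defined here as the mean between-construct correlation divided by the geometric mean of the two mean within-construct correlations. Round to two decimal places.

0.73

Mean heterotrait r = 3.10/6 = 0.5167.
Mean within-ASC = 0.69/1 = 0.6900; mean within-SD = 2.17/3 = 0.7233.
Geometric mean = √(0.6900 × 0.7233) = 0.7065.
HTMT = 0.5167 / 0.7065 = 0.73.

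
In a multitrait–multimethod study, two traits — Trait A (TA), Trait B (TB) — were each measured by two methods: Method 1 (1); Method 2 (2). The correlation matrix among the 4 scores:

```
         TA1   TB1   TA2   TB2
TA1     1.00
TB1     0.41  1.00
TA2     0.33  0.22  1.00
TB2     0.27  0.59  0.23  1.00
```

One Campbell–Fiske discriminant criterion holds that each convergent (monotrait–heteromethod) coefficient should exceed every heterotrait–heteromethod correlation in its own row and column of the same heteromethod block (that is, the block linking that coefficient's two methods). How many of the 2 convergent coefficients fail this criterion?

0

Convergent coefficients and their comparison sets:
TA (methods 1·2): 0.33 vs {0.27, 0.22} → pass.
TB (methods 1·2): 0.59 vs {0.22, 0.27} → pass.
0 of 2 fail.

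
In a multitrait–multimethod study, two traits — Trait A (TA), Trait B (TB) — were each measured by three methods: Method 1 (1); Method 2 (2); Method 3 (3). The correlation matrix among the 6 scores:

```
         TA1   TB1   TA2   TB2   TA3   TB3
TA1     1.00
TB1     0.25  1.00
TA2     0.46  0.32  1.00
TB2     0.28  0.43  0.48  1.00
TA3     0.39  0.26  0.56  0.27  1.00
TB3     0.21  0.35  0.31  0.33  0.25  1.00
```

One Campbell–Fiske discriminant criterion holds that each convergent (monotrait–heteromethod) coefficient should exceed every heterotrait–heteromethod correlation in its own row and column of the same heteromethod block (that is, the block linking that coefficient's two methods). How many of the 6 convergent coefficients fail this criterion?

Checking each validity diagonal entry against its comparison values:
TA (methods 1·2): 0.46 vs {0.28, 0.32} → pass.
TA (methods 1·3): 0.39 vs {0.21, 0.26} → pass.
TA (methods 2·3): 0.56 vs {0.31, 0.27} → pass.
TB (methods 1·2): 0.43 vs {0.32, 0.28} → pass.
TB (methods 1·3): 0.35 vs {0.26, 0.21} → pass.
TB (methods 2·3): 0.33 vs {0.27, 0.31} → pass.
0 of 6 fail.

0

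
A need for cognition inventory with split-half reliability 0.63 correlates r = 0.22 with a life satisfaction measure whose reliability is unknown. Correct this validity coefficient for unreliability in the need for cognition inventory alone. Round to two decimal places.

Single correction: r_c = r_obs / √r_xx = 0.22 / √0.63 = 0.22 / 0.7937 ≈ 0.28.

0.28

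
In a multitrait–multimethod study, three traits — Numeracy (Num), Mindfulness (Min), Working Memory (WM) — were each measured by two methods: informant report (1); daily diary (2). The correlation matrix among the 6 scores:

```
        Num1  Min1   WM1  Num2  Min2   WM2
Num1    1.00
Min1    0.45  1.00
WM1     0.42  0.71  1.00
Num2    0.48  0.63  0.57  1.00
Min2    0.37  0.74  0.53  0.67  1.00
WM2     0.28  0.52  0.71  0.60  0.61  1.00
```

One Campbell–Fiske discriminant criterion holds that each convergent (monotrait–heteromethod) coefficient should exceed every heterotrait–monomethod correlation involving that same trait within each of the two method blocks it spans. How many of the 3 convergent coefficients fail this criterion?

2

Checking each validity diagonal entry against its comparison values:
Num (methods 1·2): 0.48 vs {0.45, 0.67, 0.42, 0.60} → fail.
Min (methods 1·2): 0.74 vs {0.45, 0.67, 0.71, 0.61} → pass.
WM (methods 1·2): 0.71 vs {0.42, 0.60, 0.71, 0.61} → fail.
2 of 3 fail.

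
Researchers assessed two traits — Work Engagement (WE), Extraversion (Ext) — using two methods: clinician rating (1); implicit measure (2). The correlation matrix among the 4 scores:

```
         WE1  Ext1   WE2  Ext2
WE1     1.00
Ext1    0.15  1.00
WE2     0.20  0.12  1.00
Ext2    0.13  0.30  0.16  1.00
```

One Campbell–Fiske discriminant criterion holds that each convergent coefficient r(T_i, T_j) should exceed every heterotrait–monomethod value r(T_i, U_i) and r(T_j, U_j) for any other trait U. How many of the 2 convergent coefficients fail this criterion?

0

Convergent coefficients and their comparison sets:
WE (methods 1·2): 0.20 vs {0.15, 0.16} → pass.
Ext (methods 1·2): 0.30 vs {0.15, 0.16} → pass.
0 of 2 fail.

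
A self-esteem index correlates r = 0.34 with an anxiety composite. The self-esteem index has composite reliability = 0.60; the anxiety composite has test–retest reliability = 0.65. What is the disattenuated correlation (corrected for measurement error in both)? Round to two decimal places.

0.54

r_true = r_obs / √(r_xx · r_yy) = 0.34 / √(0.60 × 0.65) = 0.34 / √0.3900 = 0.34 / 0.6245 ≈ 0.54.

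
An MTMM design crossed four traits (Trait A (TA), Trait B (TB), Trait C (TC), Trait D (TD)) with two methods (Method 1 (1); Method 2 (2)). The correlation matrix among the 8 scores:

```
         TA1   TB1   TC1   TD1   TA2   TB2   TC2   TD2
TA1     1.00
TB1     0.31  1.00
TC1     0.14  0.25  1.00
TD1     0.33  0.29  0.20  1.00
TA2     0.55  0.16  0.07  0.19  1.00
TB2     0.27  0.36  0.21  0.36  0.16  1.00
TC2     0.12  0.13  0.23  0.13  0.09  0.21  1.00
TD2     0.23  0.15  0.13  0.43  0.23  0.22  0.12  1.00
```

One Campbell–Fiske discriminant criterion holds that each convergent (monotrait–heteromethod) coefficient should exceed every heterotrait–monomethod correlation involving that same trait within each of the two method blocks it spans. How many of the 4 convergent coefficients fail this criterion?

1

Convergent coefficients and their comparison sets:
TA (methods 1·2): 0.55 vs {0.31, 0.16, 0.14, 0.09, 0.33, 0.23} → pass.
TB (methods 1·2): 0.36 vs {0.31, 0.16, 0.25, 0.21, 0.29, 0.22} → pass.
TC (methods 1·2): 0.23 vs {0.14, 0.09, 0.25, 0.21, 0.20, 0.12} → fail.
TD (methods 1·2): 0.43 vs {0.33, 0.23, 0.29, 0.22, 0.20, 0.12} → pass.
1 of 4 fail.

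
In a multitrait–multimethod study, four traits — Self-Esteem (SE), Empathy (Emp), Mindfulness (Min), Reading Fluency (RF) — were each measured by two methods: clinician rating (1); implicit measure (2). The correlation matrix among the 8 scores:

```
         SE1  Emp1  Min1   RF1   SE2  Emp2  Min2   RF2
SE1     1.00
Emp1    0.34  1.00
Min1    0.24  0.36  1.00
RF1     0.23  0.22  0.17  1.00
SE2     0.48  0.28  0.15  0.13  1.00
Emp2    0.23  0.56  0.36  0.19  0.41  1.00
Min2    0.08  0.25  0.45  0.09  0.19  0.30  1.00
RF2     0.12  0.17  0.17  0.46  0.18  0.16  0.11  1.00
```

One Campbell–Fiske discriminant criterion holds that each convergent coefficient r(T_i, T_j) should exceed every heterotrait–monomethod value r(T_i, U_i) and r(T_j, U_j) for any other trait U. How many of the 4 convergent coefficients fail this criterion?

0

Convergent coefficients and their comparison sets:
SE (methods 1·2): 0.48 vs {0.34, 0.41, 0.24, 0.19, 0.23, 0.18} → pass.
Emp (methods 1·2): 0.56 vs {0.34, 0.41, 0.36, 0.30, 0.22, 0.16} → pass.
Min (methods 1·2): 0.45 vs {0.24, 0.19, 0.36, 0.30, 0.17, 0.11} → pass.
RF (methods 1·2): 0.46 vs {0.23, 0.18, 0.22, 0.16, 0.17, 0.11} → pass.
0 of 4 fail.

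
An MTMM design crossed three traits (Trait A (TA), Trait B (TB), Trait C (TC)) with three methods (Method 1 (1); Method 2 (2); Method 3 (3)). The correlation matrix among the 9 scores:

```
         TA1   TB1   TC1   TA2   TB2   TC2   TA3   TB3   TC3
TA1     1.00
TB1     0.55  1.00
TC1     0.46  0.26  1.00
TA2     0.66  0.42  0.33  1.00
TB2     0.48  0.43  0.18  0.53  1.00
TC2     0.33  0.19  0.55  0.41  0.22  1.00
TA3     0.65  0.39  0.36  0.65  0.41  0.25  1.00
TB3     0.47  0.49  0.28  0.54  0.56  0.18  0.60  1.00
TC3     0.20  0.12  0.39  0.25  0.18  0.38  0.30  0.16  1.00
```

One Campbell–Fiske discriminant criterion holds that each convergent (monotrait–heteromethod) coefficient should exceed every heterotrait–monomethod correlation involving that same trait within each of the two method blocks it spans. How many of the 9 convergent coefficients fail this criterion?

Each convergent coefficient versus the relevant comparison correlations:
TA (methods 1·2): 0.66 vs {0.55, 0.53, 0.46, 0.41} → pass.
TA (methods 1·3): 0.65 vs {0.55, 0.60, 0.46, 0.30} → pass.
TA (methods 2·3): 0.65 vs {0.53, 0.60, 0.41, 0.30} → pass.
TB (methods 1·2): 0.43 vs {0.55, 0.53, 0.26, 0.22} → fail.
TB (methods 1·3): 0.49 vs {0.55, 0.60, 0.26, 0.16} → fail.
TB (methods 2·3): 0.56 vs {0.53, 0.60, 0.22, 0.16} → fail.
TC (methods 1·2): 0.55 vs {0.46, 0.41, 0.26, 0.22} → pass.
TC (methods 1·3): 0.39 vs {0.46, 0.30, 0.26, 0.16} → fail.
TC (methods 2·3): 0.38 vs {0.41, 0.30, 0.22, 0.16} → fail.
5 of 9 fail.

5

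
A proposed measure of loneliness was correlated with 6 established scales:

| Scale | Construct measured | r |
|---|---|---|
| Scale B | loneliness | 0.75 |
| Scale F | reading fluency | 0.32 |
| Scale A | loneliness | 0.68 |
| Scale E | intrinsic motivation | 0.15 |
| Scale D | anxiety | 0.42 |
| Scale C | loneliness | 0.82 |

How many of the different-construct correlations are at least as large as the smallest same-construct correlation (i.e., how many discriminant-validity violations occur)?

0

Convergent (same construct = loneliness): Scale B, Scale A, Scale C.
Smallest convergent = 0.68. Discriminant values: 0.32, 0.15, 0.42; count ≥ 0.68 → 0.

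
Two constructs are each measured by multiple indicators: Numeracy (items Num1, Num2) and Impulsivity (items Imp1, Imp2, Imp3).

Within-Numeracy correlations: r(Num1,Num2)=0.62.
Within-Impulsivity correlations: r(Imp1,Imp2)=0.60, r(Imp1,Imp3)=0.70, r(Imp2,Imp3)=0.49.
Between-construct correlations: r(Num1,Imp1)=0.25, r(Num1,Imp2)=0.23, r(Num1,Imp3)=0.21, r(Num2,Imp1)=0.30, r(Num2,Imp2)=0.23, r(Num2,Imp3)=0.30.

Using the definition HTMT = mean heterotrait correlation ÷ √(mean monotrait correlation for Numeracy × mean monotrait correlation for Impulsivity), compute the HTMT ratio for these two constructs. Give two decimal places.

0.42

Between-construct mean = 1.52/6 = 0.2533.
Mean within-Num = 0.62/1 = 0.6200; mean within-Imp = 1.79/3 = 0.5967.
Geometric mean = √(0.6200 × 0.5967) = 0.6082.
HTMT = 0.2533 / 0.6082 = 0.42.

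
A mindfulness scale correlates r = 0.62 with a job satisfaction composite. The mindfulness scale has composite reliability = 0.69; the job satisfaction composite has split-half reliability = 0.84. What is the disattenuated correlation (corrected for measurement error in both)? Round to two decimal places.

0.81

r_true = r_obs / √(r_xx · r_yy) = 0.62 / √(0.69 × 0.84) = 0.62 / √0.5796 = 0.62 / 0.7613 ≈ 0.81.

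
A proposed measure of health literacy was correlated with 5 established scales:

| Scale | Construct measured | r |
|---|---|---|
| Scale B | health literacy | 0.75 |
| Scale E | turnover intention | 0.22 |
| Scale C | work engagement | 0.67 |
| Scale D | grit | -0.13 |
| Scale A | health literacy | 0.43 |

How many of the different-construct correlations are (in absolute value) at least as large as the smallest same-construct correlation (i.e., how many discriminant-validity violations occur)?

Convergent (same construct = health literacy): Scale B, Scale A.
Smallest convergent = 0.43. Discriminant |r|: 0.22, 0.67, 0.13; count ≥ 0.43 → 1.

1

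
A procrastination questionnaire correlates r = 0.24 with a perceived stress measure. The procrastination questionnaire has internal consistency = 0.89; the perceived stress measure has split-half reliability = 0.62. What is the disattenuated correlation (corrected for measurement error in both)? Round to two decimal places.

0.32

r_true = r_obs / √(r_xx · r_yy) = 0.24 / √(0.89 × 0.62) = 0.24 / √0.5518 = 0.24 / 0.7428 ≈ 0.32.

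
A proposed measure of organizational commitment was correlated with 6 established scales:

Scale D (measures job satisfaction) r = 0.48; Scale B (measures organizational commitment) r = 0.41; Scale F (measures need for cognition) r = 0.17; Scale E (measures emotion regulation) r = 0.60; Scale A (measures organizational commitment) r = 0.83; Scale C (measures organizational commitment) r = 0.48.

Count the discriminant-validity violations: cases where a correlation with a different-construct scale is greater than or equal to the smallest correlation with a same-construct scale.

Convergent (same construct = organizational commitment): Scale B, Scale A, Scale C.
Smallest convergent = 0.41. Discriminant values: 0.48, 0.17, 0.60; count ≥ 0.41 → 2.

2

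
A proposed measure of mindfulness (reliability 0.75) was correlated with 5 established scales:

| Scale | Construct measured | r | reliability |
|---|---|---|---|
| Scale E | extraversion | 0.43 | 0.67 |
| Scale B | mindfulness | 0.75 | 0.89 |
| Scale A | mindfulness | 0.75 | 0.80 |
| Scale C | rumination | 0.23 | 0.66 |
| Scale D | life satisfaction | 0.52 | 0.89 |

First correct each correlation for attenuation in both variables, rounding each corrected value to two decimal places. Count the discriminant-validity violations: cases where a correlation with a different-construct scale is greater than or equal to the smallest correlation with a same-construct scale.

Disattenuated r (r / √(r_scale · r_new)):
  Scale E (disc): 0.43 / √(0.67·0.75) = 0.61
  Scale B (conv): 0.75 / √(0.89·0.75) = 0.92
  Scale A (conv): 0.75 / √(0.80·0.75) = 0.97
  Scale C (disc): 0.23 / √(0.66·0.75) = 0.33
  Scale D (disc): 0.52 / √(0.89·0.75) = 0.64
Smallest convergent = 0.92. Discriminant values: 0.61, 0.33, 0.64; count ≥ 0.92 → 0.

0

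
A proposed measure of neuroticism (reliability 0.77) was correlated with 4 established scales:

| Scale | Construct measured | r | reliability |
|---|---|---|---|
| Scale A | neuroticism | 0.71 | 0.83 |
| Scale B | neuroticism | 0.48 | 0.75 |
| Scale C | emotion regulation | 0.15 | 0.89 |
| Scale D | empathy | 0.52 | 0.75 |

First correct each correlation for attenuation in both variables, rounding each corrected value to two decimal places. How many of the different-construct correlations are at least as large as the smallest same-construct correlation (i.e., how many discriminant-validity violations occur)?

1

Disattenuated r (r / √(r_scale · r_new)):
  Scale A (conv): 0.71 / √(0.83·0.77) = 0.89
  Scale B (conv): 0.48 / √(0.75·0.77) = 0.63
  Scale C (disc): 0.15 / √(0.89·0.77) = 0.18
  Scale D (disc): 0.52 / √(0.75·0.77) = 0.68
Smallest convergent = 0.63. Discriminant values: 0.18, 0.68; count ≥ 0.63 → 1.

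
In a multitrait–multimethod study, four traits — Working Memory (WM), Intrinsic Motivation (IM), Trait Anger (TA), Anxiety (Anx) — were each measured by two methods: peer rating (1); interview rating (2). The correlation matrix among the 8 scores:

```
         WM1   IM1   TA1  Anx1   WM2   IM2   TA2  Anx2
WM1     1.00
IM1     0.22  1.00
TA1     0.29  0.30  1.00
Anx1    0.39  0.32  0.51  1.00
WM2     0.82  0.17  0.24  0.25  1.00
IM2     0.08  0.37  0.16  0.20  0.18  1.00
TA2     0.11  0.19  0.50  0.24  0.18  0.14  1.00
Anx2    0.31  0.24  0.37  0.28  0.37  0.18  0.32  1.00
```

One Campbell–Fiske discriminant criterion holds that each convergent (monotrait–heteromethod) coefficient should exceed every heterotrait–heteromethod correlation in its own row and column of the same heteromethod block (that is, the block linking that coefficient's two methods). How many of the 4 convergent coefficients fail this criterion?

Each convergent coefficient versus the relevant comparison correlations:
WM (methods 1·2): 0.82 vs {0.08, 0.17, 0.11, 0.24, 0.31, 0.25} → pass.
IM (methods 1·2): 0.37 vs {0.17, 0.08, 0.19, 0.16, 0.24, 0.20} → pass.
TA (methods 1·2): 0.50 vs {0.24, 0.11, 0.16, 0.19, 0.37, 0.24} → pass.
Anx (methods 1·2): 0.28 vs {0.25, 0.31, 0.20, 0.24, 0.24, 0.37} → fail.
1 of 4 fail.

1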